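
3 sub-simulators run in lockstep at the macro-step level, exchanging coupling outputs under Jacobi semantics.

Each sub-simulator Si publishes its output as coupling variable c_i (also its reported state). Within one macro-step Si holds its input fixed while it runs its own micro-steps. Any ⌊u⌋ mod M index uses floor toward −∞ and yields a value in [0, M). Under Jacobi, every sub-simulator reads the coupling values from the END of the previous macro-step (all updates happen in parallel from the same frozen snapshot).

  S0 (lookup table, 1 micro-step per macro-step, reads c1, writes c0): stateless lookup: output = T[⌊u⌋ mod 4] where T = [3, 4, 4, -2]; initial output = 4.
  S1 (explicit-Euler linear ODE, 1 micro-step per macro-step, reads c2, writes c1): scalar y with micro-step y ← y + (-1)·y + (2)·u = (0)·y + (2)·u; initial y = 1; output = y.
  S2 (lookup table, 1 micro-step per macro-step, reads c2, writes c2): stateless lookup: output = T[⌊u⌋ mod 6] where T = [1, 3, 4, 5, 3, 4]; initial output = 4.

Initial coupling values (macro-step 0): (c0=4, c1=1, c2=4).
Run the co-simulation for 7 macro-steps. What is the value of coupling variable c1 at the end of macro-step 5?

macro 1: S0 reads c1=1 → after 1×micro: 4; S1 reads c2=4 → after 1×micro: 8; S2 reads c2=4 → after 1×micro: 3 ⇒ (c0=4, c1=8, c2=3)
macro 2: S0 reads c1=8 → after 1×micro: 3; S1 reads c2=3 → after 1×micro: 6; S2 reads c2=3 → after 1×micro: 5 ⇒ (c0=3, c1=6, c2=5)
macro 3: S0 reads c1=6 → after 1×micro: 4; S1 reads c2=5 → after 1×micro: 10; S2 reads c2=5 → after 1×micro: 4 ⇒ (c0=4, c1=10, c2=4)
macro 4: S0 reads c1=10 → after 1×micro: 4; S1 reads c2=4 → after 1×micro: 8; S2 reads c2=4 → after 1×micro: 3 ⇒ (c0=4, c1=8, c2=3)
macro 5: S0 reads c1=8 → after 1×micro: 3; S1 reads c2=3 → after 1×micro: 6; S2 reads c2=3 → after 1×micro: 5 ⇒ (c0=3, c1=6, c2=5)
macro 6: S0 reads c1=6 → after 1×micro: 4; S1 reads c2=5 → after 1×micro: 10; S2 reads c2=5 → after 1×micro: 4 ⇒ (c0=4, c1=10, c2=4)
macro 7: S0 reads c1=10 → after 1×micro: 4; S1 reads c2=4 → after 1×micro: 8; S2 reads c2=4 → after 1×micro: 3 ⇒ (c0=4, c1=8, c2=3)

c1 at macro-step 5 = 6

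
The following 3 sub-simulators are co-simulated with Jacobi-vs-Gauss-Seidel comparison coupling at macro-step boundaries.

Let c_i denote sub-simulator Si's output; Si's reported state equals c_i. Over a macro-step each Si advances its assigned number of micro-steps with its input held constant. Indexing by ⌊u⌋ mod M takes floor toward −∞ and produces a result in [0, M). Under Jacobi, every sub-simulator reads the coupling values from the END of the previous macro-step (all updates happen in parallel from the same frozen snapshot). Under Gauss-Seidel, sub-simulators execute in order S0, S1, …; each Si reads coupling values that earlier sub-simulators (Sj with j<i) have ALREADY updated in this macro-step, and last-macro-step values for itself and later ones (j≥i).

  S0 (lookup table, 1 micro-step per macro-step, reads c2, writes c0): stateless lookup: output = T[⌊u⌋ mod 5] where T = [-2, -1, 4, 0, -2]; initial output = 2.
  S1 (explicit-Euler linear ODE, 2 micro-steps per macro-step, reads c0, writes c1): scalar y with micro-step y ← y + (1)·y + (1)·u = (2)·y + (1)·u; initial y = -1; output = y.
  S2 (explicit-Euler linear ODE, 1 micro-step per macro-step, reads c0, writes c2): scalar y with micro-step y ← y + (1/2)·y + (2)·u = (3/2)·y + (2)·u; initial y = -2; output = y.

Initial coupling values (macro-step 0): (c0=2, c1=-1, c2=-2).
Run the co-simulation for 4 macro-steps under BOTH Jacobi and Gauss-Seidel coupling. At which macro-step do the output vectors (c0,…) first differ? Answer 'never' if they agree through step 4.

[Jacobi] macro 1: S0 reads c2=-2 → after 1×micro: 0; S1 reads c0=2 → after 2×micro: 2; S2 reads c0=2 → after 1×micro: 1 ⇒ (c0=0, c1=2, c2=1)
[Jacobi] macro 2: S0 reads c2=1 → after 1×micro: -1; S1 reads c0=0 → after 2×micro: 8; S2 reads c0=0 → after 1×micro: 3/2 ⇒ (c0=-1, c1=8, c2=3/2)
[Jacobi] macro 3: S0 reads c2=3/2 → after 1×micro: -1; S1 reads c0=-1 → after 2×micro: 29; S2 reads c0=-1 → after 1×micro: 1/4 ⇒ (c0=-1, c1=29, c2=1/4)
[Jacobi] macro 4: S0 reads c2=1/4 → after 1×micro: -2; S1 reads c0=-1 → after 2×micro: 113; S2 reads c0=-1 → after 1×micro: -13/8 ⇒ (c0=-2, c1=113, c2=-13/8)
[Gauss-Seidel] macro 1: S0 reads c2=-2 → after 1×micro: 0; S1 reads c0=0 → after 2×micro: -4; S2 reads c0=0 → after 1×micro: -3 ⇒ (c0=0, c1=-4, c2=-3)
[Gauss-Seidel] macro 2: S0 reads c2=-3 → after 1×micro: 4; S1 reads c0=4 → after 2×micro: -4; S2 reads c0=4 → after 1×micro: 7/2 ⇒ (c0=4, c1=-4, c2=7/2)
[Gauss-Seidel] macro 3: S0 reads c2=7/2 → after 1×micro: 0; S1 reads c0=0 → after 2×micro: -16; S2 reads c0=0 → after 1×micro: 21/4 ⇒ (c0=0, c1=-16, c2=21/4)
[Gauss-Seidel] macro 4: S0 reads c2=21/4 → after 1×micro: -2; S1 reads c0=-2 → after 2×micro: -70; S2 reads c0=-2 → after 1×micro: 31/8 ⇒ (c0=-2, c1=-70, c2=31/8)

first divergence at macro-step: 1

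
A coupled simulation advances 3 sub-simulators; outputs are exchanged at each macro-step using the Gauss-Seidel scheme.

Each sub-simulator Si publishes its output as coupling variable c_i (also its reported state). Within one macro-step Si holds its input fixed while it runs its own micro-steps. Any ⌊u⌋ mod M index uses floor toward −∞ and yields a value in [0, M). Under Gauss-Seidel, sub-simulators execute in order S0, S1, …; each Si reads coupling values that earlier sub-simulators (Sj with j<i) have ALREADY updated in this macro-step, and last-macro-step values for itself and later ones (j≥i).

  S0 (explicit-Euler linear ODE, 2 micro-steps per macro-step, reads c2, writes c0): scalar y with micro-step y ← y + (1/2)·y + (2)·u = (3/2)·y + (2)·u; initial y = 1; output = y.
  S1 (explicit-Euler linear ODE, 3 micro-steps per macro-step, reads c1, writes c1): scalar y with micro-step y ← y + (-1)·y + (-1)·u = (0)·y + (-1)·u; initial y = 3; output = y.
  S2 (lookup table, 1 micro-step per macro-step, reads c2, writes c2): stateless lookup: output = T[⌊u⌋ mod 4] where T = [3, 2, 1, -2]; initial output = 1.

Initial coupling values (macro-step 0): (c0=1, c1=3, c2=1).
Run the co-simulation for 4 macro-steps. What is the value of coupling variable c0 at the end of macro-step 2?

c0 at macro-step 2 = 421/16

macro 1: S0 reads c2=1 → after 2×micro: 29/4; S1 reads c1=3 → after 3×micro: -3; S2 reads c2=1 → after 1×micro: 2 ⇒ (c0=29/4, c1=-3, c2=2)
macro 2: S0 reads c2=2 → after 2×micro: 421/16; S1 reads c1=-3 → after 3×micro: 3; S2 reads c2=2 → after 1×micro: 1 ⇒ (c0=421/16, c1=3, c2=1)
macro 3: S0 reads c2=1 → after 2×micro: 4109/64; S1 reads c1=3 → after 3×micro: -3; S2 reads c2=1 → after 1×micro: 2 ⇒ (c0=4109/64, c1=-3, c2=2)
macro 4: S0 reads c2=2 → after 2×micro: 39541/256; S1 reads c1=-3 → after 3×micro: 3; S2 reads c2=2 → after 1×micro: 1 ⇒ (c0=39541/256, c1=3, c2=1)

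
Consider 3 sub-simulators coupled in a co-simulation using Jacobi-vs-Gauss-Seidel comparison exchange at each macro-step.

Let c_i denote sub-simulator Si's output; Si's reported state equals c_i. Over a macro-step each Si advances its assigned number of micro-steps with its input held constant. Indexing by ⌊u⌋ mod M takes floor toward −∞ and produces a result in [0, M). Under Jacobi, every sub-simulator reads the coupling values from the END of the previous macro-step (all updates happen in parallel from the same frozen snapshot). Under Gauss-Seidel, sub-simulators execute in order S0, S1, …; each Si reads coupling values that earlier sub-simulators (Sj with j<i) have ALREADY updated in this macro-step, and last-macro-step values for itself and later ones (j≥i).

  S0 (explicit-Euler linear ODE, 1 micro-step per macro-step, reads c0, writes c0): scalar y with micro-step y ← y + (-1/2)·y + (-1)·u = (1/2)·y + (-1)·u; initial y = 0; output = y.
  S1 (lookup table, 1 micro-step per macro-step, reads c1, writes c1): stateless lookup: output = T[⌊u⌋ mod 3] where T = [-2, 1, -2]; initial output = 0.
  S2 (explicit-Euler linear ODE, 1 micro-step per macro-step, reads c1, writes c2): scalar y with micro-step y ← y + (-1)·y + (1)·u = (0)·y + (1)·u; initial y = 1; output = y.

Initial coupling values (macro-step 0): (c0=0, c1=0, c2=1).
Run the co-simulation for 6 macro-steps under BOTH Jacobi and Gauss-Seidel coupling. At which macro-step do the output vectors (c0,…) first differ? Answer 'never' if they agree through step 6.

[Jacobi] macro 1: S0 reads c0=0 → after 1×micro: 0; S1 reads c1=0 → after 1×micro: -2; S2 reads c1=0 → after 1×micro: 0 ⇒ (c0=0, c1=-2, c2=0)
[Jacobi] macro 2: S0 reads c0=0 → after 1×micro: 0; S1 reads c1=-2 → after 1×micro: 1; S2 reads c1=-2 → after 1×micro: -2 ⇒ (c0=0, c1=1, c2=-2)
[Jacobi] macro 3: S0 reads c0=0 → after 1×micro: 0; S1 reads c1=1 → after 1×micro: 1; S2 reads c1=1 → after 1×micro: 1 ⇒ (c0=0, c1=1, c2=1)
[Jacobi] macro 4: S0 reads c0=0 → after 1×micro: 0; S1 reads c1=1 → after 1×micro: 1; S2 reads c1=1 → after 1×micro: 1 ⇒ (c0=0, c1=1, c2=1)
[Jacobi] macro 5: S0 reads c0=0 → after 1×micro: 0; S1 reads c1=1 → after 1×micro: 1; S2 reads c1=1 → after 1×micro: 1 ⇒ (c0=0, c1=1, c2=1)
[Jacobi] macro 6: S0 reads c0=0 → after 1×micro: 0; S1 reads c1=1 → after 1×micro: 1; S2 reads c1=1 → after 1×micro: 1 ⇒ (c0=0, c1=1, c2=1)
[Gauss-Seidel] macro 1: S0 reads c0=0 → after 1×micro: 0; S1 reads c1=0 → after 1×micro: -2; S2 reads c1=-2 → after 1×micro: -2 ⇒ (c0=0, c1=-2, c2=-2)
[Gauss-Seidel] macro 2: S0 reads c0=0 → after 1×micro: 0; S1 reads c1=-2 → after 1×micro: 1; S2 reads c1=1 → after 1×micro: 1 ⇒ (c0=0, c1=1, c2=1)
[Gauss-Seidel] macro 3: S0 reads c0=0 → after 1×micro: 0; S1 reads c1=1 → after 1×micro: 1; S2 reads c1=1 → after 1×micro: 1 ⇒ (c0=0, c1=1, c2=1)
[Gauss-Seidel] macro 4: S0 reads c0=0 → after 1×micro: 0; S1 reads c1=1 → after 1×micro: 1; S2 reads c1=1 → after 1×micro: 1 ⇒ (c0=0, c1=1, c2=1)
[Gauss-Seidel] macro 5: S0 reads c0=0 → after 1×micro: 0; S1 reads c1=1 → after 1×micro: 1; S2 reads c1=1 → after 1×micro: 1 ⇒ (c0=0, c1=1, c2=1)
[Gauss-Seidel] macro 6: S0 reads c0=0 → after 1×micro: 0; S1 reads c1=1 → after 1×micro: 1; S2 reads c1=1 → after 1×micro: 1 ⇒ (c0=0, c1=1, c2=1)

first divergence at macro-step: 1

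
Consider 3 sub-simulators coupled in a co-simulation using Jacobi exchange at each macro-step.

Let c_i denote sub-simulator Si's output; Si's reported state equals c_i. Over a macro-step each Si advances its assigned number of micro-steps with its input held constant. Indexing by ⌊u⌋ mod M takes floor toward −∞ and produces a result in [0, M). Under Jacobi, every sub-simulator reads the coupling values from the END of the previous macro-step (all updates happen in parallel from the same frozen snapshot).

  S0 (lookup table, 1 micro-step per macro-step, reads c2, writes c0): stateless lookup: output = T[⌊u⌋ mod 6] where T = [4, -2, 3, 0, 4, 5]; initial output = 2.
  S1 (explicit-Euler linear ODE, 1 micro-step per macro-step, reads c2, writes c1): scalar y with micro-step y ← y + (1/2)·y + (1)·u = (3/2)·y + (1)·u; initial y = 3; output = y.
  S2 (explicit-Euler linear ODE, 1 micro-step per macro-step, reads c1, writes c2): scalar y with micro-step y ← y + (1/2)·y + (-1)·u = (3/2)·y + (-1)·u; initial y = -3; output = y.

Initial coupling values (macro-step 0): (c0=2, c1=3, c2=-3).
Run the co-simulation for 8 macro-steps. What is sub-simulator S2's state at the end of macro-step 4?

macro 1: S0 reads c2=-3 → after 1×micro: 0; S1 reads c2=-3 → after 1×micro: 3/2; S2 reads c1=3 → after 1×micro: -15/2 ⇒ (c0=0, c1=3/2, c2=-15/2)
macro 2: S0 reads c2=-15/2 → after 1×micro: 4; S1 reads c2=-15/2 → after 1×micro: -21/4; S2 reads c1=3/2 → after 1×micro: -51/4 ⇒ (c0=4, c1=-21/4, c2=-51/4)
macro 3: S0 reads c2=-51/4 → after 1×micro: 5; S1 reads c2=-51/4 → after 1×micro: -165/8; S2 reads c1=-21/4 → after 1×micro: -111/8 ⇒ (c0=5, c1=-165/8, c2=-111/8)
macro 4: S0 reads c2=-111/8 → after 1×micro: 4; S1 reads c2=-111/8 → after 1×micro: -717/16; S2 reads c1=-165/8 → after 1×micro: -3/16 ⇒ (c0=4, c1=-717/16, c2=-3/16)
macro 5: S0 reads c2=-3/16 → after 1×micro: 5; S1 reads c2=-3/16 → after 1×micro: -2157/32; S2 reads c1=-717/16 → after 1×micro: 1425/32 ⇒ (c0=5, c1=-2157/32, c2=1425/32)
macro 6: S0 reads c2=1425/32 → after 1×micro: 3; S1 reads c2=1425/32 → after 1×micro: -3621/64; S2 reads c1=-2157/32 → after 1×micro: 8589/64 ⇒ (c0=3, c1=-3621/64, c2=8589/64)
macro 7: S0 reads c2=8589/64 → after 1×micro: 3; S1 reads c2=8589/64 → after 1×micro: 6315/128; S2 reads c1=-3621/64 → after 1×micro: 33009/128 ⇒ (c0=3, c1=6315/128, c2=33009/128)
macro 8: S0 reads c2=33009/128 → after 1×micro: 5; S1 reads c2=33009/128 → after 1×micro: 84963/256; S2 reads c1=6315/128 → after 1×micro: 86397/256 ⇒ (c0=5, c1=84963/256, c2=86397/256)

S2 state at macro-step 4 = -3/16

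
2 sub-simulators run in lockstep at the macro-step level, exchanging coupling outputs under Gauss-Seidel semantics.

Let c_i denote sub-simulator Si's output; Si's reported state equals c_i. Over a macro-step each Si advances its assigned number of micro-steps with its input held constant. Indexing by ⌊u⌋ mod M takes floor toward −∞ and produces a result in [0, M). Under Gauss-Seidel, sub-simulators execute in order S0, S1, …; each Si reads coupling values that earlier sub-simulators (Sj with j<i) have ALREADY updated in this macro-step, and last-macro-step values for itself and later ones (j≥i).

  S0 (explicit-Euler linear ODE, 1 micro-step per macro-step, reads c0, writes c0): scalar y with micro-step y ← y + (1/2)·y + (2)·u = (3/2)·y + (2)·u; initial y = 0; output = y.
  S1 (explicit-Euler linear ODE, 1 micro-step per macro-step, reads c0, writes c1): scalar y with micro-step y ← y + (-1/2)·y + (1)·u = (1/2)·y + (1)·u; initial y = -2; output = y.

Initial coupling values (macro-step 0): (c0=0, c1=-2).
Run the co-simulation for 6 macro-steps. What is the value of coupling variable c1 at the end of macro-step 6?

c1 at macro-step 6 = -1/32

macro 1: S0 reads c0=0 → after 1×micro: 0; S1 reads c0=0 → after 1×micro: -1 ⇒ (c0=0, c1=-1)
macro 2: S0 reads c0=0 → after 1×micro: 0; S1 reads c0=0 → after 1×micro: -1/2 ⇒ (c0=0, c1=-1/2)
macro 3: S0 reads c0=0 → after 1×micro: 0; S1 reads c0=0 → after 1×micro: -1/4 ⇒ (c0=0, c1=-1/4)
macro 4: S0 reads c0=0 → after 1×micro: 0; S1 reads c0=0 → after 1×micro: -1/8 ⇒ (c0=0, c1=-1/8)
macro 5: S0 reads c0=0 → after 1×micro: 0; S1 reads c0=0 → after 1×micro: -1/16 ⇒ (c0=0, c1=-1/16)
macro 6: S0 reads c0=0 → after 1×micro: 0; S1 reads c0=0 → after 1×micro: -1/32 ⇒ (c0=0, c1=-1/32)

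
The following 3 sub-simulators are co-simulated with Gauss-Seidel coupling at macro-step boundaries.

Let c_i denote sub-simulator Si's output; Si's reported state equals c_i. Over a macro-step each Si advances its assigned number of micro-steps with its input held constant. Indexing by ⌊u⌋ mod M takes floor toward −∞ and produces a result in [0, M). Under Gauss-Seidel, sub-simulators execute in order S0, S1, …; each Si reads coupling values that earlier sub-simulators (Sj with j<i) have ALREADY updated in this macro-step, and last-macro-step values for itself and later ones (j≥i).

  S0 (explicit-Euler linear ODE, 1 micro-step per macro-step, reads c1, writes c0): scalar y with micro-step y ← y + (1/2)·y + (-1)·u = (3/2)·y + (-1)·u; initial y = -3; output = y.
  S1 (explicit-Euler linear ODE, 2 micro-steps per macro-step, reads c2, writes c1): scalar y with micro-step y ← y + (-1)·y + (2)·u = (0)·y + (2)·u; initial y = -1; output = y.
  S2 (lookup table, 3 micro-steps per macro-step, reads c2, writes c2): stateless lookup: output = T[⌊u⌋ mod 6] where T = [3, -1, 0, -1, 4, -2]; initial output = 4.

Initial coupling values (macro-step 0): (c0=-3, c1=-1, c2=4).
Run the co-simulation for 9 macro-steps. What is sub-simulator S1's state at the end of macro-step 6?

macro 1: S0 reads c1=-1 → after 1×micro: -7/2; S1 reads c2=4 → after 2×micro: 8; S2 reads c2=4 → after 3×micro: 4 ⇒ (c0=-7/2, c1=8, c2=4)
macro 2: S0 reads c1=8 → after 1×micro: -53/4; S1 reads c2=4 → after 2×micro: 8; S2 reads c2=4 → after 3×micro: 4 ⇒ (c0=-53/4, c1=8, c2=4)
macro 3: S0 reads c1=8 → after 1×micro: -223/8; S1 reads c2=4 → after 2×micro: 8; S2 reads c2=4 → after 3×micro: 4 ⇒ (c0=-223/8, c1=8, c2=4)
macro 4: S0 reads c1=8 → after 1×micro: -797/16; S1 reads c2=4 → after 2×micro: 8; S2 reads c2=4 → after 3×micro: 4 ⇒ (c0=-797/16, c1=8, c2=4)
macro 5: S0 reads c1=8 → after 1×micro: -2647/32; S1 reads c2=4 → after 2×micro: 8; S2 reads c2=4 → after 3×micro: 4 ⇒ (c0=-2647/32, c1=8, c2=4)
macro 6: S0 reads c1=8 → after 1×micro: -8453/64; S1 reads c2=4 → after 2×micro: 8; S2 reads c2=4 → after 3×micro: 4 ⇒ (c0=-8453/64, c1=8, c2=4)
macro 7: S0 reads c1=8 → after 1×micro: -26383/128; S1 reads c2=4 → after 2×micro: 8; S2 reads c2=4 → after 3×micro: 4 ⇒ (c0=-26383/128, c1=8, c2=4)
macro 8: S0 reads c1=8 → after 1×micro: -81197/256; S1 reads c2=4 → after 2×micro: 8; S2 reads c2=4 → after 3×micro: 4 ⇒ (c0=-81197/256, c1=8, c2=4)
macro 9: S0 reads c1=8 → after 1×micro: -247687/512; S1 reads c2=4 → after 2×micro: 8; S2 reads c2=4 → after 3×micro: 4 ⇒ (c0=-247687/512, c1=8, c2=4)

S1 state at macro-step 6 = 8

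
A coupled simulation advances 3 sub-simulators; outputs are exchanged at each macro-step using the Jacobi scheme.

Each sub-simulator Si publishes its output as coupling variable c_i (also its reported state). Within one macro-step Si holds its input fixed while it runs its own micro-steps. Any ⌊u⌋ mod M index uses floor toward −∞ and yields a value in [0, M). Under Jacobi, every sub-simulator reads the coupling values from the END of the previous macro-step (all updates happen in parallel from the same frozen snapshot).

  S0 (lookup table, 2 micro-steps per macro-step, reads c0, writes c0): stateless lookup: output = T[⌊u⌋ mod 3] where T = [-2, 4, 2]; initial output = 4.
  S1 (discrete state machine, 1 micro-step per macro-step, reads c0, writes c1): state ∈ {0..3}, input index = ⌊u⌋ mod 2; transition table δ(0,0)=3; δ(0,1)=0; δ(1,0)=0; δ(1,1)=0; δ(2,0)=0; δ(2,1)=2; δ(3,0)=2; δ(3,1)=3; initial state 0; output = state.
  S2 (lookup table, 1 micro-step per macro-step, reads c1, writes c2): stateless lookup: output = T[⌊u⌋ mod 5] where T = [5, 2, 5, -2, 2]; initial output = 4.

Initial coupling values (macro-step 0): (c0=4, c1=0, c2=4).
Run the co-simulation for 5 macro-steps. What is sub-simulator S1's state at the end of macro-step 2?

S1 state at macro-step 2 = 2

macro 1: S0 reads c0=4 → after 2×micro: 4; S1 reads c0=4 → after 1×micro: 3; S2 reads c1=0 → after 1×micro: 5 ⇒ (c0=4, c1=3, c2=5)
macro 2: S0 reads c0=4 → after 2×micro: 4; S1 reads c0=4 → after 1×micro: 2; S2 reads c1=3 → after 1×micro: -2 ⇒ (c0=4, c1=2, c2=-2)
macro 3: S0 reads c0=4 → after 2×micro: 4; S1 reads c0=4 → after 1×micro: 0; S2 reads c1=2 → after 1×micro: 5 ⇒ (c0=4, c1=0, c2=5)
macro 4: S0 reads c0=4 → after 2×micro: 4; S1 reads c0=4 → after 1×micro: 3; S2 reads c1=0 → after 1×micro: 5 ⇒ (c0=4, c1=3, c2=5)
macro 5: S0 reads c0=4 → after 2×micro: 4; S1 reads c0=4 → after 1×micro: 2; S2 reads c1=3 → after 1×micro: -2 ⇒ (c0=4, c1=2, c2=-2)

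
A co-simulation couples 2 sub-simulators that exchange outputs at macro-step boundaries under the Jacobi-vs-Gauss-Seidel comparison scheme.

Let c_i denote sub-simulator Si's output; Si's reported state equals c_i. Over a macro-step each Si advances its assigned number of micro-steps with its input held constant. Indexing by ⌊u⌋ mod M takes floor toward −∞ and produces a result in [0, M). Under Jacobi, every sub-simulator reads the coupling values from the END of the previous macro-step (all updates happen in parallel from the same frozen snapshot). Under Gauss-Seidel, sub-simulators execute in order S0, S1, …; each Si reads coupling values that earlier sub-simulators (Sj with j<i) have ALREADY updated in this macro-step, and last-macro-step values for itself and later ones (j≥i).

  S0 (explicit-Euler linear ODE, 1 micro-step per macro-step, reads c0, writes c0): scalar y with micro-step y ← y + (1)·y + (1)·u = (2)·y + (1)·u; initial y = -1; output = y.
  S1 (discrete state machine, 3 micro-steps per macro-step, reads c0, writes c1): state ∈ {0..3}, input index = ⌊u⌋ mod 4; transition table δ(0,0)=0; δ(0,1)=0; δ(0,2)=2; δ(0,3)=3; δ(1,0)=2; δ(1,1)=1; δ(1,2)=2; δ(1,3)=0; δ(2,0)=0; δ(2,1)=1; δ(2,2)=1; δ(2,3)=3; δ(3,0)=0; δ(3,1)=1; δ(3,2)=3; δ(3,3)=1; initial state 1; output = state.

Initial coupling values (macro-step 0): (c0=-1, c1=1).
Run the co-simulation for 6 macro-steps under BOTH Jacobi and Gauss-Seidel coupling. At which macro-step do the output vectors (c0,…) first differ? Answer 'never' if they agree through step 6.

first divergence at macro-step: never

[Jacobi] macro 1: S0 reads c0=-1 → after 1×micro: -3; S1 reads c0=-1 → after 3×micro: 1 ⇒ (c0=-3, c1=1)
[Jacobi] macro 2: S0 reads c0=-3 → after 1×micro: -9; S1 reads c0=-3 → after 3×micro: 1 ⇒ (c0=-9, c1=1)
[Jacobi] macro 3: S0 reads c0=-9 → after 1×micro: -27; S1 reads c0=-9 → after 3×micro: 1 ⇒ (c0=-27, c1=1)
[Jacobi] macro 4: S0 reads c0=-27 → after 1×micro: -81; S1 reads c0=-27 → after 3×micro: 1 ⇒ (c0=-81, c1=1)
[Jacobi] macro 5: S0 reads c0=-81 → after 1×micro: -243; S1 reads c0=-81 → after 3×micro: 1 ⇒ (c0=-243, c1=1)
[Jacobi] macro 6: S0 reads c0=-243 → after 1×micro: -729; S1 reads c0=-243 → after 3×micro: 1 ⇒ (c0=-729, c1=1)
[Gauss-Seidel] macro 1: S0 reads c0=-1 → after 1×micro: -3; S1 reads c0=-3 → after 3×micro: 1 ⇒ (c0=-3, c1=1)
[Gauss-Seidel] macro 2: S0 reads c0=-3 → after 1×micro: -9; S1 reads c0=-9 → after 3×micro: 1 ⇒ (c0=-9, c1=1)
[Gauss-Seidel] macro 3: S0 reads c0=-9 → after 1×micro: -27; S1 reads c0=-27 → after 3×micro: 1 ⇒ (c0=-27, c1=1)
[Gauss-Seidel] macro 4: S0 reads c0=-27 → after 1×micro: -81; S1 reads c0=-81 → after 3×micro: 1 ⇒ (c0=-81, c1=1)
[Gauss-Seidel] macro 5: S0 reads c0=-81 → after 1×micro: -243; S1 reads c0=-243 → after 3×micro: 1 ⇒ (c0=-243, c1=1)
[Gauss-Seidel] macro 6: S0 reads c0=-243 → after 1×micro: -729; S1 reads c0=-729 → after 3×micro: 1 ⇒ (c0=-729, c1=1)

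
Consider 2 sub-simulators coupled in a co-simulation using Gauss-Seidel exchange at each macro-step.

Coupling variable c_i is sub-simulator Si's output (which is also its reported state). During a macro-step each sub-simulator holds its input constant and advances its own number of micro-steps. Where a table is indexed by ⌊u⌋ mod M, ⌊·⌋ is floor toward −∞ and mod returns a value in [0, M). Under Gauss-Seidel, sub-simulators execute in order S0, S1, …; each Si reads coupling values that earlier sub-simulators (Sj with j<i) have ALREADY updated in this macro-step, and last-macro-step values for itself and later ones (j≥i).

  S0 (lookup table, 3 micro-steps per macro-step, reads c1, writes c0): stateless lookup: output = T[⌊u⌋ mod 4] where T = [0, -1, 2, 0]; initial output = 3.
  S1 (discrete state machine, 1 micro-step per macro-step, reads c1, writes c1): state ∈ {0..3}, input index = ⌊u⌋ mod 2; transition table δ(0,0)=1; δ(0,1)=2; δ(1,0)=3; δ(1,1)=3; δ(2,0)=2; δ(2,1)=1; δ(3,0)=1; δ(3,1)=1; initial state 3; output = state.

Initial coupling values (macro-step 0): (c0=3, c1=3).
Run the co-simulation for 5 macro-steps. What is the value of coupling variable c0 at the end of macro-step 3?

c0 at macro-step 3 = 0

macro 1: S0 reads c1=3 → after 3×micro: 0; S1 reads c1=3 → after 1×micro: 1 ⇒ (c0=0, c1=1)
macro 2: S0 reads c1=1 → after 3×micro: -1; S1 reads c1=1 → after 1×micro: 3 ⇒ (c0=-1, c1=3)
macro 3: S0 reads c1=3 → after 3×micro: 0; S1 reads c1=3 → after 1×micro: 1 ⇒ (c0=0, c1=1)
macro 4: S0 reads c1=1 → after 3×micro: -1; S1 reads c1=1 → after 1×micro: 3 ⇒ (c0=-1, c1=3)
macro 5: S0 reads c1=3 → after 3×micro: 0; S1 reads c1=3 → after 1×micro: 1 ⇒ (c0=0, c1=1)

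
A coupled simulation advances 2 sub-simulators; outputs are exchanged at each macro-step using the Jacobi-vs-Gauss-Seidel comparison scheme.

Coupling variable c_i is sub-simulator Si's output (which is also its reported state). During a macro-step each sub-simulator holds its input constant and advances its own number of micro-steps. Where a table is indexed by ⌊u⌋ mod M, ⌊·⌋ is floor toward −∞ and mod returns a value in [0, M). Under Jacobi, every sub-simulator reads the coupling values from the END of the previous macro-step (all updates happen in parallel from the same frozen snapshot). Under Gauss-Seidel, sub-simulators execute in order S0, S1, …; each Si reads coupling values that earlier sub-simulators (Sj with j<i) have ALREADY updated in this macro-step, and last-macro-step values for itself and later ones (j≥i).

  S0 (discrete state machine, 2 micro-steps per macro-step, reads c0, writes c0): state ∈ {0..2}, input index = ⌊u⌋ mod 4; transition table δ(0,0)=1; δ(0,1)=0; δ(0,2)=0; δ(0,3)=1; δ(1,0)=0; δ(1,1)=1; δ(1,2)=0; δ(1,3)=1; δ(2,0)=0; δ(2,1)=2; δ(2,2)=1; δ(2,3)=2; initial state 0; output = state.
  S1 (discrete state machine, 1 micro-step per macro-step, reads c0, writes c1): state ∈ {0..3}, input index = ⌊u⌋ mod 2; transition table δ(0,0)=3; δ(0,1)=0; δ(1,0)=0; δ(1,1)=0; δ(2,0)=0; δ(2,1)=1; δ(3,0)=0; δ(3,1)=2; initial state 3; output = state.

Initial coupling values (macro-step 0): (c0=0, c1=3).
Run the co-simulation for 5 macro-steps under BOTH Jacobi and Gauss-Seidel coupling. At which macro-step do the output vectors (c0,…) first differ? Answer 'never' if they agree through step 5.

[Jacobi] macro 1: S0 reads c0=0 → after 2×micro: 0; S1 reads c0=0 → after 1×micro: 0 ⇒ (c0=0, c1=0)
[Jacobi] macro 2: S0 reads c0=0 → after 2×micro: 0; S1 reads c0=0 → after 1×micro: 3 ⇒ (c0=0, c1=3)
[Jacobi] macro 3: S0 reads c0=0 → after 2×micro: 0; S1 reads c0=0 → after 1×micro: 0 ⇒ (c0=0, c1=0)
[Jacobi] macro 4: S0 reads c0=0 → after 2×micro: 0; S1 reads c0=0 → after 1×micro: 3 ⇒ (c0=0, c1=3)
[Jacobi] macro 5: S0 reads c0=0 → after 2×micro: 0; S1 reads c0=0 → after 1×micro: 0 ⇒ (c0=0, c1=0)
[Gauss-Seidel] macro 1: S0 reads c0=0 → after 2×micro: 0; S1 reads c0=0 → after 1×micro: 0 ⇒ (c0=0, c1=0)
[Gauss-Seidel] macro 2: S0 reads c0=0 → after 2×micro: 0; S1 reads c0=0 → after 1×micro: 3 ⇒ (c0=0, c1=3)
[Gauss-Seidel] macro 3: S0 reads c0=0 → after 2×micro: 0; S1 reads c0=0 → after 1×micro: 0 ⇒ (c0=0, c1=0)
[Gauss-Seidel] macro 4: S0 reads c0=0 → after 2×micro: 0; S1 reads c0=0 → after 1×micro: 3 ⇒ (c0=0, c1=3)
[Gauss-Seidel] macro 5: S0 reads c0=0 → after 2×micro: 0; S1 reads c0=0 → after 1×micro: 0 ⇒ (c0=0, c1=0)

first divergence at macro-step: never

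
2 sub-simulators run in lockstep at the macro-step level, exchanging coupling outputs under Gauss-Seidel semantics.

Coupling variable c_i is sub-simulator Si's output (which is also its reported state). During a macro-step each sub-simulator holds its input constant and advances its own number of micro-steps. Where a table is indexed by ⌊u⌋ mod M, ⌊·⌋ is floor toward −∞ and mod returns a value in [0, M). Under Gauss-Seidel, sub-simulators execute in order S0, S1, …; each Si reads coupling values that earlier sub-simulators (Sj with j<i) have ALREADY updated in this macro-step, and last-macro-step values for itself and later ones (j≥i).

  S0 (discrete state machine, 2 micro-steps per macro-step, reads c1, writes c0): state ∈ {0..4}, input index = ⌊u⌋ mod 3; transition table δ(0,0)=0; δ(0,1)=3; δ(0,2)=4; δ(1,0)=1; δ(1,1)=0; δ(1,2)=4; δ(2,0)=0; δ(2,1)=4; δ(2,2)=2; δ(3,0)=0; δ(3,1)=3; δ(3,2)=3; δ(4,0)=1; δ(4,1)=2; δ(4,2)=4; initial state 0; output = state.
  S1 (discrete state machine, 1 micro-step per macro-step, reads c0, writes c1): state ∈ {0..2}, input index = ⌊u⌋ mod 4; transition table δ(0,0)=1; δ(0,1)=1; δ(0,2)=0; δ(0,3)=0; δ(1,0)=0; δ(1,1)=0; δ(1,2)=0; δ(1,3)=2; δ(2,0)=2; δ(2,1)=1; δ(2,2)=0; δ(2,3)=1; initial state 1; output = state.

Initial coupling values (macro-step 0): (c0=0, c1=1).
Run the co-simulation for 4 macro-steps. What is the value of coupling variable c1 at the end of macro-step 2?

macro 1: S0 reads c1=1 → after 2×micro: 3; S1 reads c0=3 → after 1×micro: 2 ⇒ (c0=3, c1=2)
macro 2: S0 reads c1=2 → after 2×micro: 3; S1 reads c0=3 → after 1×micro: 1 ⇒ (c0=3, c1=1)
macro 3: S0 reads c1=1 → after 2×micro: 3; S1 reads c0=3 → after 1×micro: 2 ⇒ (c0=3, c1=2)
macro 4: S0 reads c1=2 → after 2×micro: 3; S1 reads c0=3 → after 1×micro: 1 ⇒ (c0=3, c1=1)

c1 at macro-step 2 = 1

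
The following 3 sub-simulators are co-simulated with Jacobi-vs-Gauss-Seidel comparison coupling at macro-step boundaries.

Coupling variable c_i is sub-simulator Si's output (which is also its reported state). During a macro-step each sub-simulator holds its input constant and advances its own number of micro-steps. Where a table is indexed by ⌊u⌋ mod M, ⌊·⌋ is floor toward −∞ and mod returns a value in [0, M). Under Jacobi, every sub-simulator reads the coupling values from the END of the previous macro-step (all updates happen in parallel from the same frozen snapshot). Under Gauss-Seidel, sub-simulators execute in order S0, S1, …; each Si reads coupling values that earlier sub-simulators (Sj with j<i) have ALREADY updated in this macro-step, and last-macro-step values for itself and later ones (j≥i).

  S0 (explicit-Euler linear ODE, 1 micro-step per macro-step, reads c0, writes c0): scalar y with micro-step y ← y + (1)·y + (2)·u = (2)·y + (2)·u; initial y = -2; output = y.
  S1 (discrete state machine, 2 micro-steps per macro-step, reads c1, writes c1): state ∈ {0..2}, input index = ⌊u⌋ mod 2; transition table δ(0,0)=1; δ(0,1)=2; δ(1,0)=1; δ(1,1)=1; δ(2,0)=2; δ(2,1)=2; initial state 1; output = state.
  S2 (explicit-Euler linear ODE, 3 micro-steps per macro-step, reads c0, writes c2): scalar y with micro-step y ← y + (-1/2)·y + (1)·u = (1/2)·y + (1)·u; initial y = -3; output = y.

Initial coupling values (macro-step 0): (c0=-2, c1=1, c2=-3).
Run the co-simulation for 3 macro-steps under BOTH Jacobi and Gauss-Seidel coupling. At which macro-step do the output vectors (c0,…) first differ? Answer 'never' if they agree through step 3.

first divergence at macro-step: 1

[Jacobi] macro 1: S0 reads c0=-2 → after 1×micro: -8; S1 reads c1=1 → after 2×micro: 1; S2 reads c0=-2 → after 3×micro: -31/8 ⇒ (c0=-8, c1=1, c2=-31/8)
[Jacobi] macro 2: S0 reads c0=-8 → after 1×micro: -32; S1 reads c1=1 → after 2×micro: 1; S2 reads c0=-8 → after 3×micro: -927/64 ⇒ (c0=-32, c1=1, c2=-927/64)
[Jacobi] macro 3: S0 reads c0=-32 → after 1×micro: -128; S1 reads c1=1 → after 2×micro: 1; S2 reads c0=-32 → after 3×micro: -29599/512 ⇒ (c0=-128, c1=1, c2=-29599/512)
[Gauss-Seidel] macro 1: S0 reads c0=-2 → after 1×micro: -8; S1 reads c1=1 → after 2×micro: 1; S2 reads c0=-8 → after 3×micro: -115/8 ⇒ (c0=-8, c1=1, c2=-115/8)
[Gauss-Seidel] macro 2: S0 reads c0=-8 → after 1×micro: -32; S1 reads c1=1 → after 2×micro: 1; S2 reads c0=-32 → after 3×micro: -3699/64 ⇒ (c0=-32, c1=1, c2=-3699/64)
[Gauss-Seidel] macro 3: S0 reads c0=-32 → after 1×micro: -128; S1 reads c1=1 → after 2×micro: 1; S2 reads c0=-128 → after 3×micro: -118387/512 ⇒ (c0=-128, c1=1, c2=-118387/512)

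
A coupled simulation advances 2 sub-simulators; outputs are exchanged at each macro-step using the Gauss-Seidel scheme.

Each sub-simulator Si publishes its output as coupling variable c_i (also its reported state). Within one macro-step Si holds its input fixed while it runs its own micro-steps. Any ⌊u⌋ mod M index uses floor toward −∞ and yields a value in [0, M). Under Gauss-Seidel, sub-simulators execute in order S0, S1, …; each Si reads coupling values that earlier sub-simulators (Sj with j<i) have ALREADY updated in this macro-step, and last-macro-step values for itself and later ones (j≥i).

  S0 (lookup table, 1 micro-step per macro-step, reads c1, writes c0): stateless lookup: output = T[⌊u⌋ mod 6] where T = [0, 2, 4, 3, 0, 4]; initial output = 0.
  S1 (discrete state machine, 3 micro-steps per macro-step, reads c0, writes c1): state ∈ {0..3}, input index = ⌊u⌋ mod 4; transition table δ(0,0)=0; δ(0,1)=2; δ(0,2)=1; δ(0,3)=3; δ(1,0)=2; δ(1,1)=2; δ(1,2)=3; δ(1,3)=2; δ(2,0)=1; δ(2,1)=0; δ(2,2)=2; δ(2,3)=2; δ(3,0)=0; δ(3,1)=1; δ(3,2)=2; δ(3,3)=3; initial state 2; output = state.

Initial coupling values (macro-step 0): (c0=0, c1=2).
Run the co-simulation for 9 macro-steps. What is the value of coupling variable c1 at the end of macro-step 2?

macro 1: S0 reads c1=2 → after 1×micro: 4; S1 reads c0=4 → after 3×micro: 1 ⇒ (c0=4, c1=1)
macro 2: S0 reads c1=1 → after 1×micro: 2; S1 reads c0=2 → after 3×micro: 2 ⇒ (c0=2, c1=2)
macro 3: S0 reads c1=2 → after 1×micro: 4; S1 reads c0=4 → after 3×micro: 1 ⇒ (c0=4, c1=1)
macro 4: S0 reads c1=1 → after 1×micro: 2; S1 reads c0=2 → after 3×micro: 2 ⇒ (c0=2, c1=2)
macro 5: S0 reads c1=2 → after 1×micro: 4; S1 reads c0=4 → after 3×micro: 1 ⇒ (c0=4, c1=1)
macro 6: S0 reads c1=1 → after 1×micro: 2; S1 reads c0=2 → after 3×micro: 2 ⇒ (c0=2, c1=2)
macro 7: S0 reads c1=2 → after 1×micro: 4; S1 reads c0=4 → after 3×micro: 1 ⇒ (c0=4, c1=1)
macro 8: S0 reads c1=1 → after 1×micro: 2; S1 reads c0=2 → after 3×micro: 2 ⇒ (c0=2, c1=2)
macro 9: S0 reads c1=2 → after 1×micro: 4; S1 reads c0=4 → after 3×micro: 1 ⇒ (c0=4, c1=1)

c1 at macro-step 2 = 2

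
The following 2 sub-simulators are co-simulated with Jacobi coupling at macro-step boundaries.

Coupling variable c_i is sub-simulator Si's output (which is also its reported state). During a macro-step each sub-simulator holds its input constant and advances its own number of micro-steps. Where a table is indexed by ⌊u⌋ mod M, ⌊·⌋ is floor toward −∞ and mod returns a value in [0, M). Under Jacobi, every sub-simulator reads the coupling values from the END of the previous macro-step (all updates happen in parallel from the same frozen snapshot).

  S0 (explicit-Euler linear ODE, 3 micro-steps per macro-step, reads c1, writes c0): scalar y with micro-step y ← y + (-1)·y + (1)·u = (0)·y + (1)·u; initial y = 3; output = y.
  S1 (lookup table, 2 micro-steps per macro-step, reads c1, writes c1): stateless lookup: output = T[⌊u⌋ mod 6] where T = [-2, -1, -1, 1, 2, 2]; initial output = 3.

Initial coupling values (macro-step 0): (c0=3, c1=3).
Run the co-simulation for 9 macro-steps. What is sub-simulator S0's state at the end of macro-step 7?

macro 1: S0 reads c1=3 → after 3×micro: 3; S1 reads c1=3 → after 2×micro: 1 ⇒ (c0=3, c1=1)
macro 2: S0 reads c1=1 → after 3×micro: 1; S1 reads c1=1 → after 2×micro: -1 ⇒ (c0=1, c1=-1)
macro 3: S0 reads c1=-1 → after 3×micro: -1; S1 reads c1=-1 → after 2×micro: 2 ⇒ (c0=-1, c1=2)
macro 4: S0 reads c1=2 → after 3×micro: 2; S1 reads c1=2 → after 2×micro: -1 ⇒ (c0=2, c1=-1)
macro 5: S0 reads c1=-1 → after 3×micro: -1; S1 reads c1=-1 → after 2×micro: 2 ⇒ (c0=-1, c1=2)
macro 6: S0 reads c1=2 → after 3×micro: 2; S1 reads c1=2 → after 2×micro: -1 ⇒ (c0=2, c1=-1)
macro 7: S0 reads c1=-1 → after 3×micro: -1; S1 reads c1=-1 → after 2×micro: 2 ⇒ (c0=-1, c1=2)
macro 8: S0 reads c1=2 → after 3×micro: 2; S1 reads c1=2 → after 2×micro: -1 ⇒ (c0=2, c1=-1)
macro 9: S0 reads c1=-1 → after 3×micro: -1; S1 reads c1=-1 → after 2×micro: 2 ⇒ (c0=-1, c1=2)

S0 state at macro-step 7 = -1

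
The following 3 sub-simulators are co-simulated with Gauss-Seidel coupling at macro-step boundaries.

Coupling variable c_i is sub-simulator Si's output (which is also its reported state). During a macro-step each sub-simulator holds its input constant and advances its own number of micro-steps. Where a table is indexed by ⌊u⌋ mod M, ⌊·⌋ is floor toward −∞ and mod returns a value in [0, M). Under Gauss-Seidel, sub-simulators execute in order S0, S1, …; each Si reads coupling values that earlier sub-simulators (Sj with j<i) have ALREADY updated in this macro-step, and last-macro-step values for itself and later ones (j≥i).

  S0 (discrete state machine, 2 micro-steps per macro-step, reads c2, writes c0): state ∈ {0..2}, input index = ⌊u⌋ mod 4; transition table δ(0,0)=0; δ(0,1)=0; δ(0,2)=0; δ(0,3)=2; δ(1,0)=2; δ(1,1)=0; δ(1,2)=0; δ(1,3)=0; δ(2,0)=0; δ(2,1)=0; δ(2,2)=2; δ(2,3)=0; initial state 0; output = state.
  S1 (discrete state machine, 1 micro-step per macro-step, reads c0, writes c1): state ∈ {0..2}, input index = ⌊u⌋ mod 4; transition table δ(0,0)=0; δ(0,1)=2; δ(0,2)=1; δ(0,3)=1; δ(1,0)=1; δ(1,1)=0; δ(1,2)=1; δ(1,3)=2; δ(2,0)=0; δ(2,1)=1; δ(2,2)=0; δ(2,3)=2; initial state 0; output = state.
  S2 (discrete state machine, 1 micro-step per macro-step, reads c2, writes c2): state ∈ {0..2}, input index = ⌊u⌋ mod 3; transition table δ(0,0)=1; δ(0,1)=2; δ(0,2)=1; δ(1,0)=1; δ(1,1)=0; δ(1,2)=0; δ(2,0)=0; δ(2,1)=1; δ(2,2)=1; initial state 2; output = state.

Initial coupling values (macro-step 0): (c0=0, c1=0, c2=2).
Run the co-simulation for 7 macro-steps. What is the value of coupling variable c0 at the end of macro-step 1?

macro 1: S0 reads c2=2 → after 2×micro: 0; S1 reads c0=0 → after 1×micro: 0; S2 reads c2=2 → after 1×micro: 1 ⇒ (c0=0, c1=0, c2=1)
macro 2: S0 reads c2=1 → after 2×micro: 0; S1 reads c0=0 → after 1×micro: 0; S2 reads c2=1 → after 1×micro: 0 ⇒ (c0=0, c1=0, c2=0)
macro 3: S0 reads c2=0 → after 2×micro: 0; S1 reads c0=0 → after 1×micro: 0; S2 reads c2=0 → after 1×micro: 1 ⇒ (c0=0, c1=0, c2=1)
macro 4: S0 reads c2=1 → after 2×micro: 0; S1 reads c0=0 → after 1×micro: 0; S2 reads c2=1 → after 1×micro: 0 ⇒ (c0=0, c1=0, c2=0)
macro 5: S0 reads c2=0 → after 2×micro: 0; S1 reads c0=0 → after 1×micro: 0; S2 reads c2=0 → after 1×micro: 1 ⇒ (c0=0, c1=0, c2=1)
macro 6: S0 reads c2=1 → after 2×micro: 0; S1 reads c0=0 → after 1×micro: 0; S2 reads c2=1 → after 1×micro: 0 ⇒ (c0=0, c1=0, c2=0)
macro 7: S0 reads c2=0 → after 2×micro: 0; S1 reads c0=0 → after 1×micro: 0; S2 reads c2=0 → after 1×micro: 1 ⇒ (c0=0, c1=0, c2=1)

c0 at macro-step 1 = 0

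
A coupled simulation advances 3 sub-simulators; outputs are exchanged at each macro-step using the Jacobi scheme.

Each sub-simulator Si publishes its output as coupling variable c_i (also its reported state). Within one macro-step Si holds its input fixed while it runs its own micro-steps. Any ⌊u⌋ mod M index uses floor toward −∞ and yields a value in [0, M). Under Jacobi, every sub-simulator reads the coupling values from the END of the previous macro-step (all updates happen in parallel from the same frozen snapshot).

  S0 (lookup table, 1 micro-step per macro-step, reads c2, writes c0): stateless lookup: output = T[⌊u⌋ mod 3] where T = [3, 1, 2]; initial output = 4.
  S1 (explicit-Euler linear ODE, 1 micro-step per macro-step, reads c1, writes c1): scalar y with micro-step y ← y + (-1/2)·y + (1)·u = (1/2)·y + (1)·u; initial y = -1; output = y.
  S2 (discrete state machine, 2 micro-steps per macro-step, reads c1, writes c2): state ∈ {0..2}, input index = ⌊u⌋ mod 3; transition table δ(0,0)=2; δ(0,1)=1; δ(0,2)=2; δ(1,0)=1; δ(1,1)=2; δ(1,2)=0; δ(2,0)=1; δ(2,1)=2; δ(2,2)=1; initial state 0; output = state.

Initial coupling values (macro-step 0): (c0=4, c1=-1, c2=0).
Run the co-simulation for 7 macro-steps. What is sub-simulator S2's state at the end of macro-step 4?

S2 state at macro-step 4 = 2

macro 1: S0 reads c2=0 → after 1×micro: 3; S1 reads c1=-1 → after 1×micro: -3/2; S2 reads c1=-1 → after 2×micro: 1 ⇒ (c0=3, c1=-3/2, c2=1)
macro 2: S0 reads c2=1 → after 1×micro: 1; S1 reads c1=-3/2 → after 1×micro: -9/4; S2 reads c1=-3/2 → after 2×micro: 2 ⇒ (c0=1, c1=-9/4, c2=2)
macro 3: S0 reads c2=2 → after 1×micro: 2; S1 reads c1=-9/4 → after 1×micro: -27/8; S2 reads c1=-9/4 → after 2×micro: 1 ⇒ (c0=2, c1=-27/8, c2=1)
macro 4: S0 reads c2=1 → after 1×micro: 1; S1 reads c1=-27/8 → after 1×micro: -81/16; S2 reads c1=-27/8 → after 2×micro: 2 ⇒ (c0=1, c1=-81/16, c2=2)
macro 5: S0 reads c2=2 → after 1×micro: 2; S1 reads c1=-81/16 → after 1×micro: -243/32; S2 reads c1=-81/16 → after 2×micro: 1 ⇒ (c0=2, c1=-243/32, c2=1)
macro 6: S0 reads c2=1 → after 1×micro: 1; S1 reads c1=-243/32 → after 1×micro: -729/64; S2 reads c1=-243/32 → after 2×micro: 2 ⇒ (c0=1, c1=-729/64, c2=2)
macro 7: S0 reads c2=2 → after 1×micro: 2; S1 reads c1=-729/64 → after 1×micro: -2187/128; S2 reads c1=-729/64 → after 2×micro: 1 ⇒ (c0=2, c1=-2187/128, c2=1)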